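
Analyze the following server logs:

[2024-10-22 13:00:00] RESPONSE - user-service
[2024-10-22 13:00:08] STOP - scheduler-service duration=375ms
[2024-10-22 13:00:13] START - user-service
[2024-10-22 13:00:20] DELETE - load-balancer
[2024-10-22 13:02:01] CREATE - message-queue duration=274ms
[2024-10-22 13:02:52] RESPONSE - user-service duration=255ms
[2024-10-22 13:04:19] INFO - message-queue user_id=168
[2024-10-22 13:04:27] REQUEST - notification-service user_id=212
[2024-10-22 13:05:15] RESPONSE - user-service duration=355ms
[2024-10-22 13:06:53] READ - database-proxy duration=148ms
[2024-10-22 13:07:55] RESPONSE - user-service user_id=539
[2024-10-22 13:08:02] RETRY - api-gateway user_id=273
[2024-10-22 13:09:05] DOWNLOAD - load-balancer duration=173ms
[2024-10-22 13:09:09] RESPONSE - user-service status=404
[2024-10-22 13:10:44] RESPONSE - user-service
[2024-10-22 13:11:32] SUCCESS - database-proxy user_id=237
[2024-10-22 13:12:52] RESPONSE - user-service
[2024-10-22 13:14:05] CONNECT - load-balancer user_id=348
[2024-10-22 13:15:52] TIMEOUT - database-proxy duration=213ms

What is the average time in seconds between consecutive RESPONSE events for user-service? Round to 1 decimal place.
128.7

To calculate average interval:

1. Find all RESPONSE events for user-service in order
2. Calculate time gaps between consecutive events
3. Compute mean of gaps: 772 / 6 = 128.7 seconds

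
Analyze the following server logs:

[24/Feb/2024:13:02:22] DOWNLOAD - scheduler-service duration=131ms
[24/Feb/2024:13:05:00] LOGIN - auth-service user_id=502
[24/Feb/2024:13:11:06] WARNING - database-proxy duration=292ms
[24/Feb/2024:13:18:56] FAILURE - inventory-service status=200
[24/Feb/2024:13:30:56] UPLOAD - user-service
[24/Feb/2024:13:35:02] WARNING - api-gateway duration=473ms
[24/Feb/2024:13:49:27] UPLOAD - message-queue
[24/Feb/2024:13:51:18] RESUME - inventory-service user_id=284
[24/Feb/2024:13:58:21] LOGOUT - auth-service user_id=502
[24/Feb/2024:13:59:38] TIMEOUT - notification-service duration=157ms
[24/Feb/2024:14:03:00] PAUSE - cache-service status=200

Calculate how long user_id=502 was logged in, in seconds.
3201

To calculate session duration:

1. Find LOGIN event for user_id=502: 24/Feb/2024:13:05:00
2. Find LOGOUT event for user_id=502: 24/Feb/2024:13:58:21
3. Session duration: 24/Feb/2024:13:58:21 - 24/Feb/2024:13:05:00 = 3201 seconds (53 minutes)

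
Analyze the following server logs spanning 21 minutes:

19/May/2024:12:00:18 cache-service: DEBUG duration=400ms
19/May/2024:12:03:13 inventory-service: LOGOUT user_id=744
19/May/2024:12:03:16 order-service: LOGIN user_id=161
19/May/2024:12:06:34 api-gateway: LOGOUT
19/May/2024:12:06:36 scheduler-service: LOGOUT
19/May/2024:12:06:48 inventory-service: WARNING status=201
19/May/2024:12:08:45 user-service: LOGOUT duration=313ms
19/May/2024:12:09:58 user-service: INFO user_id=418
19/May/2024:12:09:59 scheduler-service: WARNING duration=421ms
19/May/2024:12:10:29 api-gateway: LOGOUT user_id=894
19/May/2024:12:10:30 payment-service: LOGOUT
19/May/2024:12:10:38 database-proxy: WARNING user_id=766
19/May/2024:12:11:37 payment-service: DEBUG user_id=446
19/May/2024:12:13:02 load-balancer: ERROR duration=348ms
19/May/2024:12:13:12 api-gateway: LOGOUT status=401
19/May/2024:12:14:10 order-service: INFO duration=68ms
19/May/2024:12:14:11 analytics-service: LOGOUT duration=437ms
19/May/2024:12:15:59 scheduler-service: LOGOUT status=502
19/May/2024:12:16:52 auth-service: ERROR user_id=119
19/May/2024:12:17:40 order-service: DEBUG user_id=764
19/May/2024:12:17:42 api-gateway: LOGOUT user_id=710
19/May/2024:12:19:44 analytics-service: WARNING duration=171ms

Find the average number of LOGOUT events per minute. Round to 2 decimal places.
0.48

To calculate the rate:

1. Count total LOGOUT events: 10
2. Total time period: 21 minutes
3. Rate = 10 / 21 = 0.48 events per minute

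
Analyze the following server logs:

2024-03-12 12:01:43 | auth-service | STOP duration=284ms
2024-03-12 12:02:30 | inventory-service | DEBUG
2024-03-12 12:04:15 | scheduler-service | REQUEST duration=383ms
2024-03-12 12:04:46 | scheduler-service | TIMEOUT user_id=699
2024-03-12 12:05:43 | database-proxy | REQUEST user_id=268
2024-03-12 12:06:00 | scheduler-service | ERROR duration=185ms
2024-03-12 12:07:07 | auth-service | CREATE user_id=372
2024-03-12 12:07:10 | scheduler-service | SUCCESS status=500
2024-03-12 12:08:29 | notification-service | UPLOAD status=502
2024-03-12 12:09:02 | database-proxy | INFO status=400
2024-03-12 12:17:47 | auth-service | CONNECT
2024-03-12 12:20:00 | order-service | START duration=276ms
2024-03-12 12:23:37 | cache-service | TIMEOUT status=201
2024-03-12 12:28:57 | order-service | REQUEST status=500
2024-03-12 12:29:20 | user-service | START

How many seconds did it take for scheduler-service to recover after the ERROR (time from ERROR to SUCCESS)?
70

To calculate recovery time:

1. Find ERROR event for scheduler-service: 2024-03-12 12:06:00
2. Find next SUCCESS event for scheduler-service: 2024-03-12 12:07:10
3. Recovery time: 2024-03-12 12:07:10 - 2024-03-12 12:06:00 = 70 seconds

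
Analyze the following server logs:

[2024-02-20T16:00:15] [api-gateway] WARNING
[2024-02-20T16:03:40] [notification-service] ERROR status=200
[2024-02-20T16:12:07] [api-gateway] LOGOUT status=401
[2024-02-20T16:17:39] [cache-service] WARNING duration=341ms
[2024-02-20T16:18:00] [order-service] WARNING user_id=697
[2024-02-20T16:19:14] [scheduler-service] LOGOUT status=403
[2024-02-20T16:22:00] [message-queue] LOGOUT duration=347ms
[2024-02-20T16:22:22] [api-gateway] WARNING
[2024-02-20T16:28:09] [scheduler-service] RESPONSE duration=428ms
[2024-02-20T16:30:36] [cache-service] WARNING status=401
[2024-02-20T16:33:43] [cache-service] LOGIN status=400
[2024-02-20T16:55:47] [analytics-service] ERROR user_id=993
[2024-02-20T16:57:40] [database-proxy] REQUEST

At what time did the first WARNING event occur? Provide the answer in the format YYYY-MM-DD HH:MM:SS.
2024-02-20 16:00:15

To find the first event:

1. Filter for all WARNING events
2. Sort by timestamp
3. Select the first one
4. Timestamp: 2024-02-20 16:00:15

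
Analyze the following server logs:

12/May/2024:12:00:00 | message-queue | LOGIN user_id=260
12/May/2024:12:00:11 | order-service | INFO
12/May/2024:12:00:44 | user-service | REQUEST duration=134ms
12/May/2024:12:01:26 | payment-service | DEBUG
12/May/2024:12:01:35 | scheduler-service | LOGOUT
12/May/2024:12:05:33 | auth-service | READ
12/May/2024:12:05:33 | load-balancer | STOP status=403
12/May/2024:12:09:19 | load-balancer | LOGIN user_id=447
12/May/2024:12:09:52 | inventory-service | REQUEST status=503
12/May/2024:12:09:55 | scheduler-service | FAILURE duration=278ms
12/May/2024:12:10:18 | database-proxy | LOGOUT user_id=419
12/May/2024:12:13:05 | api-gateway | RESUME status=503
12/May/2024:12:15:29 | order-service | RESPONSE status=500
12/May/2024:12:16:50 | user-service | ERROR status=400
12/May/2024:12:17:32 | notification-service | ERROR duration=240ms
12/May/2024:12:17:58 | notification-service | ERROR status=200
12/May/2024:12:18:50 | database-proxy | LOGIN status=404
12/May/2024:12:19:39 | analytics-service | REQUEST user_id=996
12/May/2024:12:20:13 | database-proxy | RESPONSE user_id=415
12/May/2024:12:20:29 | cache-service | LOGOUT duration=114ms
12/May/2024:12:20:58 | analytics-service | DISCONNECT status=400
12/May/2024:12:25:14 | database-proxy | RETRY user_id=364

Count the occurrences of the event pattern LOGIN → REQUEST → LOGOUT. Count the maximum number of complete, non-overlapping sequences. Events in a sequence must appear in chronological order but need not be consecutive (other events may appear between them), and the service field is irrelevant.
3

To count sequences:

1. Look for pattern: LOGIN → REQUEST → LOGOUT
2. Greedily scan the log in chronological order, matching each sequence element in turn (ignoring service)
3. Each time the full pattern completes, increment the count and restart matching from the next event
4. Complete non-overlapping sequences found: 3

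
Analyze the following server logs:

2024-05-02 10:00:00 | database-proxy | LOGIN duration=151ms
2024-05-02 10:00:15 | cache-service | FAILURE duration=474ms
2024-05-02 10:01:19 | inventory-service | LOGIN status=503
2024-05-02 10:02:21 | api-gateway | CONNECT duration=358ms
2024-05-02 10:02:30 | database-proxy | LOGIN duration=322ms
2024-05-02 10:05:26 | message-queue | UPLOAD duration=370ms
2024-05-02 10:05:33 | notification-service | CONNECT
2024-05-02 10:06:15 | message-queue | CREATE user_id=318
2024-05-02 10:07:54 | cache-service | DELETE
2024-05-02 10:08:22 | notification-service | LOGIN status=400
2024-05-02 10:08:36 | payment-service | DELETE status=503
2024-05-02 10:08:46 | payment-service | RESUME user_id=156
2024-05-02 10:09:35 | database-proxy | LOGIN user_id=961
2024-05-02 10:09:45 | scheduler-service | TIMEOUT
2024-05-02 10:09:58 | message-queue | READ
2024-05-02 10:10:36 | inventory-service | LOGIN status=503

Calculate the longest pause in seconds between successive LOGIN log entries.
352

To find the longest gap:

1. Extract all LOGIN events in chronological order
2. Calculate time differences between consecutive events
3. Find the maximum difference
4. Longest gap: 352 seconds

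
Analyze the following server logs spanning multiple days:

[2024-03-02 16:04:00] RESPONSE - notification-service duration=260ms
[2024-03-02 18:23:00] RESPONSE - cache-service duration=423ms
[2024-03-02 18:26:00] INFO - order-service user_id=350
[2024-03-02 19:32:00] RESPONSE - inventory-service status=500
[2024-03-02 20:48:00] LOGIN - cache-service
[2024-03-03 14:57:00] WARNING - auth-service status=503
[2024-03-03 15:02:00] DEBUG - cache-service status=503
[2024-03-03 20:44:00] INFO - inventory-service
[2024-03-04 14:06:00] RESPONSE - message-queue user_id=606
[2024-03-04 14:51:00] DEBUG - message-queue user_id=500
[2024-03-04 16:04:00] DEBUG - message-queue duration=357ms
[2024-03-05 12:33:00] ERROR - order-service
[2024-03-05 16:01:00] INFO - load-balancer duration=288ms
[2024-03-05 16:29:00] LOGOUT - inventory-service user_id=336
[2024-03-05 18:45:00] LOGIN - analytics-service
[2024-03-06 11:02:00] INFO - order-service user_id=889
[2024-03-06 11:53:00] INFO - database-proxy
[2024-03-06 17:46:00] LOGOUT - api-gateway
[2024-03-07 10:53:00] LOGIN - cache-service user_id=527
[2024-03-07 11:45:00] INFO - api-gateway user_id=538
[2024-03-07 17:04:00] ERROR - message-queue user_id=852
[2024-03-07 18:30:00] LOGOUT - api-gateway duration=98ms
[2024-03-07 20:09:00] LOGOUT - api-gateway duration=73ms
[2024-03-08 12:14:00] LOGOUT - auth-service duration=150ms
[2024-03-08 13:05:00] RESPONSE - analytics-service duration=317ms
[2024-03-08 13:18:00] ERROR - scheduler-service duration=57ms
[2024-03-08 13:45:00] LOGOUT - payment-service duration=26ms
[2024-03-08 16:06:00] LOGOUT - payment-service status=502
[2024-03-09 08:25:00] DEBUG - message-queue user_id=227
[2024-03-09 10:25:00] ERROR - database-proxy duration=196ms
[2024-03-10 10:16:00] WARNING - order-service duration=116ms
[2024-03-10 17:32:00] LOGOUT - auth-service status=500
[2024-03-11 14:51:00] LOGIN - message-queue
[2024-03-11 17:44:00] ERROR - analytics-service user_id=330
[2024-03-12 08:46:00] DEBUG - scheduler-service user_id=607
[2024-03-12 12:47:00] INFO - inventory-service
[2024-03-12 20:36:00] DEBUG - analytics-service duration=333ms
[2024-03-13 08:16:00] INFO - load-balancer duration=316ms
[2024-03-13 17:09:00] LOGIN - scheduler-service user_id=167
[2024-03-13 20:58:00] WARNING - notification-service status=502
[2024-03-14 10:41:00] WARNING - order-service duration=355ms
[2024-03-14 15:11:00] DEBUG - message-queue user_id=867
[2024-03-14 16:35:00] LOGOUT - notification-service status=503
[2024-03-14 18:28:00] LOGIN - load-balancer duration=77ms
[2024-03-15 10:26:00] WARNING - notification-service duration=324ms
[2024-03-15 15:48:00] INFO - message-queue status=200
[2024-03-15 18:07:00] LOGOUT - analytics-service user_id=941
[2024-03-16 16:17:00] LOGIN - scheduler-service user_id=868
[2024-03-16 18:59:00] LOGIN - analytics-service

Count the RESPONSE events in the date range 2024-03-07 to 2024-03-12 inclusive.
1

To filter by date range:

1. Date range: 2024-03-07 through 2024-03-12, both dates inclusive
2. Filter for RESPONSE events whose date falls in this range
3. Count matching events: 1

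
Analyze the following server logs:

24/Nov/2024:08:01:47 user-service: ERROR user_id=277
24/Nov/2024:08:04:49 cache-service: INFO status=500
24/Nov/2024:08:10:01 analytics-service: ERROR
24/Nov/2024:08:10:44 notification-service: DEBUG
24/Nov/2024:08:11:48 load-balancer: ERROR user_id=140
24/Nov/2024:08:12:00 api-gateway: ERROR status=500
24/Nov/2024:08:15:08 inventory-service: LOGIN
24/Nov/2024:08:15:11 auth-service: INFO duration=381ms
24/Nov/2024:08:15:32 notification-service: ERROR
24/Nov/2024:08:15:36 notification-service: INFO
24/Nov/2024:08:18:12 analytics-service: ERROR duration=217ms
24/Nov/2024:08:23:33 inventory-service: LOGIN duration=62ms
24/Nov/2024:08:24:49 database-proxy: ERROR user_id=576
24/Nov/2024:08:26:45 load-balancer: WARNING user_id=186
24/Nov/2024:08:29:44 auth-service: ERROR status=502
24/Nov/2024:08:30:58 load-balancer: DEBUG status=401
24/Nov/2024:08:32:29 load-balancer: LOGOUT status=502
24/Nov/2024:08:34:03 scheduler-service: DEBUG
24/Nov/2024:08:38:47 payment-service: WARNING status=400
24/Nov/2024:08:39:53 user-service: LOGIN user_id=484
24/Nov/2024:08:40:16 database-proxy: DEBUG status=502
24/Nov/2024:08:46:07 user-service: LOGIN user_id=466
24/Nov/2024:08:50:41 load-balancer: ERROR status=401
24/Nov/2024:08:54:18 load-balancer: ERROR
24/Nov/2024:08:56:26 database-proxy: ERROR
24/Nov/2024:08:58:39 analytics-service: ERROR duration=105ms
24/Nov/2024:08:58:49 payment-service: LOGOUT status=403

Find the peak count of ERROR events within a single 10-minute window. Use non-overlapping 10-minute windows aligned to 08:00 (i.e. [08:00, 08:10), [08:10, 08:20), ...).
5

To find the burst window:

1. Divide the log period into non-overlapping 10-minute windows starting at 08:00
2. Count ERROR events in each window
3. Find the window with maximum count
4. Maximum events in a window: 5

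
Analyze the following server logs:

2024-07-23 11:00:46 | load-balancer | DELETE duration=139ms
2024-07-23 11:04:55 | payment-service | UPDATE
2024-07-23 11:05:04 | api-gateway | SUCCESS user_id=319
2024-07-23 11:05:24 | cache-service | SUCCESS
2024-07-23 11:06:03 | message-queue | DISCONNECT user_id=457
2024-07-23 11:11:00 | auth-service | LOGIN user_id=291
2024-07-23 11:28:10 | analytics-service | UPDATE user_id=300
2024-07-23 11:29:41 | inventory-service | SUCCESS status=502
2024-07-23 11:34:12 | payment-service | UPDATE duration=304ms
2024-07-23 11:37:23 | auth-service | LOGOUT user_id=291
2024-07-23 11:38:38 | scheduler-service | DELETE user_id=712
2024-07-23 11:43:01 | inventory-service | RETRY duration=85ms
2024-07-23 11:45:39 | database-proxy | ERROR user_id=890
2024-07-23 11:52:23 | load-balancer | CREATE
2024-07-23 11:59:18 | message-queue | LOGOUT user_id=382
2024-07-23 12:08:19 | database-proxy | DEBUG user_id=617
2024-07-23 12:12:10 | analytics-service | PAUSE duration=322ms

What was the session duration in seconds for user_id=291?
1583

To calculate session duration:

1. Find LOGIN event for user_id=291: 2024-07-23 11:11:00
2. Find LOGOUT event for user_id=291: 2024-07-23 11:37:23
3. Session duration: 2024-07-23 11:37:23 - 2024-07-23 11:11:00 = 1583 seconds (26 minutes)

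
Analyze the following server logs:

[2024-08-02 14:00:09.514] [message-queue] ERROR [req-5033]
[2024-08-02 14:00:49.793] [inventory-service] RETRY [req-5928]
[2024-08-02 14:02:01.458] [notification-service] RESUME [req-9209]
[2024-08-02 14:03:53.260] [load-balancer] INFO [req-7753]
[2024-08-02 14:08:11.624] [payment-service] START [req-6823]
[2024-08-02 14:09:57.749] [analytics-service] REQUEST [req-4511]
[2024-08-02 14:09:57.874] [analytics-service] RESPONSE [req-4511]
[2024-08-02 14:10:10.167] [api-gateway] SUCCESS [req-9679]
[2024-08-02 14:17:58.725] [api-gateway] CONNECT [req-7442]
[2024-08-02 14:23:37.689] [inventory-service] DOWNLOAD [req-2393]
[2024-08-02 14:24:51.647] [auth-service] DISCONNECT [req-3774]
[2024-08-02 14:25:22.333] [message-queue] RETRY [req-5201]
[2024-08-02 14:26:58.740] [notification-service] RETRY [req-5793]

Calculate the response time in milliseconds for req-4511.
125

To calculate latency:

1. Find REQUEST with id req-4511: 2024-08-02 14:09:57.749
2. Find RESPONSE with id req-4511: 2024-08-02 14:09:57.874
3. Latency: 2024-08-02 14:09:57.874 - 2024-08-02 14:09:57.749 = 125ms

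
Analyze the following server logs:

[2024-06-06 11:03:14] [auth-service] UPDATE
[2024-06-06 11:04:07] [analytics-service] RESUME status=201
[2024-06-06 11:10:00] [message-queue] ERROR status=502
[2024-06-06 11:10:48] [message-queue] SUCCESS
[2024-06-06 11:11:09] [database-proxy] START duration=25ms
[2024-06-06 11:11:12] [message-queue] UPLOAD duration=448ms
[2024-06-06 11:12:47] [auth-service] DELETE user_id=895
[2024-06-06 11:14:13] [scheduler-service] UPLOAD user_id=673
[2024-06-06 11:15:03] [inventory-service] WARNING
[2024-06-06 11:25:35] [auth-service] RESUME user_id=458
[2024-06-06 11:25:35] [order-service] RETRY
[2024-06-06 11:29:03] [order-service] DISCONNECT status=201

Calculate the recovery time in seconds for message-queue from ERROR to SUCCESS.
48

To calculate recovery time:

1. Find ERROR event for message-queue: 2024-06-06 11:10:00
2. Find next SUCCESS event for message-queue: 2024-06-06 11:10:48
3. Recovery time: 2024-06-06 11:10:48 - 2024-06-06 11:10:00 = 48 seconds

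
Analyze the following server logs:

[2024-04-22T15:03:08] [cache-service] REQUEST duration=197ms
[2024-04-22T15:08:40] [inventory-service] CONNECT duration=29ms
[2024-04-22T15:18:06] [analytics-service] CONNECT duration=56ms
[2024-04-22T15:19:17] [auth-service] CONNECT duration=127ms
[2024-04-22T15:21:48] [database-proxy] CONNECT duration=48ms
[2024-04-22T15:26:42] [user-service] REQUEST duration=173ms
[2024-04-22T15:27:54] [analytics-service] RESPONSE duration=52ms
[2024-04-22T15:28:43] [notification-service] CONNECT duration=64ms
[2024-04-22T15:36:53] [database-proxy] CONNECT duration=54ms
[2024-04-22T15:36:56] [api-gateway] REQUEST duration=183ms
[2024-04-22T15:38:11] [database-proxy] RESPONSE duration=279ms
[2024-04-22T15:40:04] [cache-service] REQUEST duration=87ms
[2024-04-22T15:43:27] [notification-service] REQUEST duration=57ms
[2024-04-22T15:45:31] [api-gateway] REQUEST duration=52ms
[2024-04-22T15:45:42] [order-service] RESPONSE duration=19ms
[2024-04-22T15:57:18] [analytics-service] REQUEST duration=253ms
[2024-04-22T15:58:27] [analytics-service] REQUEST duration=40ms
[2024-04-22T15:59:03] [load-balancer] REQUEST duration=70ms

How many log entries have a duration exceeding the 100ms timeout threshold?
6

To count timeouts:

1. Threshold: 100ms
2. Extract duration from each log entry
3. Count entries where duration > 100
4. Timeout count: 6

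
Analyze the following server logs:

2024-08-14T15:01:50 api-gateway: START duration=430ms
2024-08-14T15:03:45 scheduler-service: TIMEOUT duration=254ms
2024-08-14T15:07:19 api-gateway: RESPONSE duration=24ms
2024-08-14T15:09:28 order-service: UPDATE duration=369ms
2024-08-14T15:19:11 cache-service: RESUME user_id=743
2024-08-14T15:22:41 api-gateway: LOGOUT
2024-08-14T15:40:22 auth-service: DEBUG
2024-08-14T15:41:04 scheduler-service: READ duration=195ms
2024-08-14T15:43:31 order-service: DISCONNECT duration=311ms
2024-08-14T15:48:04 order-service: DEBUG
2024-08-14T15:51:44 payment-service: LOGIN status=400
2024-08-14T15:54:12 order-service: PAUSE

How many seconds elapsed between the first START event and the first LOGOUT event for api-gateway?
1251

To find the time between events:

1. Locate the first START event for api-gateway: 2024-08-14T15:01:50
2. Locate the first LOGOUT event for api-gateway: 2024-08-14T15:22:41
3. Calculate the difference: 2024-08-14T15:22:41 - 2024-08-14T15:01:50 = 1251 seconds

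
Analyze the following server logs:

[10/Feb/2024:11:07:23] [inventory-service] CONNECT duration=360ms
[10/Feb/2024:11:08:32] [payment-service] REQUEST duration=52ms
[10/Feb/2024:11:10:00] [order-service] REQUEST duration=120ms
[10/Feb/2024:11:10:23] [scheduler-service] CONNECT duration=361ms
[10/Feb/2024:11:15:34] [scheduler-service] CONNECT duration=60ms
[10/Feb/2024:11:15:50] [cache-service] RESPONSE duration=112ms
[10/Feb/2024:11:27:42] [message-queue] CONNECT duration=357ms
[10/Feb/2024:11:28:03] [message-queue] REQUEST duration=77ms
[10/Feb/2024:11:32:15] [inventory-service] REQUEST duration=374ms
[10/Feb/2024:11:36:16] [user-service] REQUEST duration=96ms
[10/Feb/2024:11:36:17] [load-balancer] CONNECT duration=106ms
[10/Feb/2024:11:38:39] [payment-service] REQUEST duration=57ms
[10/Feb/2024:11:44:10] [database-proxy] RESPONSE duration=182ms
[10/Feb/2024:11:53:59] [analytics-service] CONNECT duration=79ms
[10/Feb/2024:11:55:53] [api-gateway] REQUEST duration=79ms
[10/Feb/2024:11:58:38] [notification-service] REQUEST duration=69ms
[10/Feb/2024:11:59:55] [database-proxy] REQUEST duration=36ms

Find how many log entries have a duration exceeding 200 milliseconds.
4

To count timeouts:

1. Threshold: 200ms
2. Extract duration from each log entry
3. Count entries where duration > 200
4. Timeout count: 4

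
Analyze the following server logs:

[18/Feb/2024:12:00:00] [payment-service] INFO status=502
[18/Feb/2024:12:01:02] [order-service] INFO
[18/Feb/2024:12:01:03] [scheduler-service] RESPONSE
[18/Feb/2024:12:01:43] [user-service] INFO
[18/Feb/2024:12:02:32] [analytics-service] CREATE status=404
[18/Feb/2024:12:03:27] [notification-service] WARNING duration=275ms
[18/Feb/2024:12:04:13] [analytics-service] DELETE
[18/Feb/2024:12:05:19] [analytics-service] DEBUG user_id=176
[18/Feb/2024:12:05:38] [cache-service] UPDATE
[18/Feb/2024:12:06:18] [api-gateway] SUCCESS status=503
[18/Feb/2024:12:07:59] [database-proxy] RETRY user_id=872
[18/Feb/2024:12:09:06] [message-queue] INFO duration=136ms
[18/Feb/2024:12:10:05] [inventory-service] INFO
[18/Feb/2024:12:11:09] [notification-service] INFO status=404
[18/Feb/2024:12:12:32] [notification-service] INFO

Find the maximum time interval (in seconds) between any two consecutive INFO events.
443

To find the longest gap:

1. Extract all INFO events in chronological order
2. Calculate time differences between consecutive events
3. Find the maximum difference
4. Longest gap: 443 seconds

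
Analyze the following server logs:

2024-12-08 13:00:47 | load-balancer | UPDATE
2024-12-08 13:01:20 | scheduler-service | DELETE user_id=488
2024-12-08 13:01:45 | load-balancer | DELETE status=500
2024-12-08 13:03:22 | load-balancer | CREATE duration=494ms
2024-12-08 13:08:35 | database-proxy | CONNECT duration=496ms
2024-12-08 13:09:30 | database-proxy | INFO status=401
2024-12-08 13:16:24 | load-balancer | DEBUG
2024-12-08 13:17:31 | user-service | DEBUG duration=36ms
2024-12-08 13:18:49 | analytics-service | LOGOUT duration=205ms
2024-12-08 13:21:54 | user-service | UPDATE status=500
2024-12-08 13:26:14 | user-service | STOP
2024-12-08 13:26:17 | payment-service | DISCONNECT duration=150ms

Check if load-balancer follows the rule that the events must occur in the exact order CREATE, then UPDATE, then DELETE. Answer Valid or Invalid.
Invalid

To validate ordering:

1. Required order: CREATE → UPDATE → DELETE
2. Rule: the events must occur in the exact order CREATE, then UPDATE, then DELETE
3. Check actual order of events for load-balancer
4. Result: Invalid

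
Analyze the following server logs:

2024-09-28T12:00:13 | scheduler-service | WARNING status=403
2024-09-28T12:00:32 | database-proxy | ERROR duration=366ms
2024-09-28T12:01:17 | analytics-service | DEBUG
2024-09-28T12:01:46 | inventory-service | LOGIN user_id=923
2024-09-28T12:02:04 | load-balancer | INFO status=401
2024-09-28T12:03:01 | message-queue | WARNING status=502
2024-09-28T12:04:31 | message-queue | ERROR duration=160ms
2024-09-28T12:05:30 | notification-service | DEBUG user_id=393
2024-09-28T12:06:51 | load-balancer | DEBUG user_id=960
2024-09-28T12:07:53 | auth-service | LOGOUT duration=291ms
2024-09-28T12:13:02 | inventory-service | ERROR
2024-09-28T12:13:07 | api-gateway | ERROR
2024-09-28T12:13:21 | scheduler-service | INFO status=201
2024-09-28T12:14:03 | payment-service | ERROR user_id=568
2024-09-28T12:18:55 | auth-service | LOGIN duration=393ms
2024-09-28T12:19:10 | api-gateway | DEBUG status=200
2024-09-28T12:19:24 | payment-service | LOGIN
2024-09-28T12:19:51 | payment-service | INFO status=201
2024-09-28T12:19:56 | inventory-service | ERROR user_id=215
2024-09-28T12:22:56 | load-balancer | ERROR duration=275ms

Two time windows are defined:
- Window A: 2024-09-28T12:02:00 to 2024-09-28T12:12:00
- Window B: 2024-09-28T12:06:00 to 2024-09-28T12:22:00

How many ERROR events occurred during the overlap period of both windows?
0

To find overlap events:

1. Window A: 2024-09-28T12:02:00 to 2024-09-28T12:12:00
2. Window B: 2024-09-28T12:06:00 to 2024-09-28T12:22:00
3. Overlap period: 2024-09-28T12:06:00 to 2024-09-28T12:12:00
4. Count ERROR events in overlap: 0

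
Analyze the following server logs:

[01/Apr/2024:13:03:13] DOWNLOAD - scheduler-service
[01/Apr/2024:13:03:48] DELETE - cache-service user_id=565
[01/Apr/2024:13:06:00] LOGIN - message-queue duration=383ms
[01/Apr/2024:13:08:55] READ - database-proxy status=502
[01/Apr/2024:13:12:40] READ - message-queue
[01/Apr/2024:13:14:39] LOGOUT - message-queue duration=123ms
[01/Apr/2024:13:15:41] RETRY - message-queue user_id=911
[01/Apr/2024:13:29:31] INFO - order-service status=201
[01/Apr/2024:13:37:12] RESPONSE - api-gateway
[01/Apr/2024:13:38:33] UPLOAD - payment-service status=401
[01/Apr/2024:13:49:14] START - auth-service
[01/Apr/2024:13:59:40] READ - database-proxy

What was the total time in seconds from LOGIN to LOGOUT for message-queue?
519

To calculate state duration:

1. Find LOGIN event for message-queue: 01/Apr/2024:13:06:00
2. Find LOGOUT event for message-queue: 01/Apr/2024:13:14:39
3. Calculate duration: 01/Apr/2024:13:14:39 - 01/Apr/2024:13:06:00 = 519 seconds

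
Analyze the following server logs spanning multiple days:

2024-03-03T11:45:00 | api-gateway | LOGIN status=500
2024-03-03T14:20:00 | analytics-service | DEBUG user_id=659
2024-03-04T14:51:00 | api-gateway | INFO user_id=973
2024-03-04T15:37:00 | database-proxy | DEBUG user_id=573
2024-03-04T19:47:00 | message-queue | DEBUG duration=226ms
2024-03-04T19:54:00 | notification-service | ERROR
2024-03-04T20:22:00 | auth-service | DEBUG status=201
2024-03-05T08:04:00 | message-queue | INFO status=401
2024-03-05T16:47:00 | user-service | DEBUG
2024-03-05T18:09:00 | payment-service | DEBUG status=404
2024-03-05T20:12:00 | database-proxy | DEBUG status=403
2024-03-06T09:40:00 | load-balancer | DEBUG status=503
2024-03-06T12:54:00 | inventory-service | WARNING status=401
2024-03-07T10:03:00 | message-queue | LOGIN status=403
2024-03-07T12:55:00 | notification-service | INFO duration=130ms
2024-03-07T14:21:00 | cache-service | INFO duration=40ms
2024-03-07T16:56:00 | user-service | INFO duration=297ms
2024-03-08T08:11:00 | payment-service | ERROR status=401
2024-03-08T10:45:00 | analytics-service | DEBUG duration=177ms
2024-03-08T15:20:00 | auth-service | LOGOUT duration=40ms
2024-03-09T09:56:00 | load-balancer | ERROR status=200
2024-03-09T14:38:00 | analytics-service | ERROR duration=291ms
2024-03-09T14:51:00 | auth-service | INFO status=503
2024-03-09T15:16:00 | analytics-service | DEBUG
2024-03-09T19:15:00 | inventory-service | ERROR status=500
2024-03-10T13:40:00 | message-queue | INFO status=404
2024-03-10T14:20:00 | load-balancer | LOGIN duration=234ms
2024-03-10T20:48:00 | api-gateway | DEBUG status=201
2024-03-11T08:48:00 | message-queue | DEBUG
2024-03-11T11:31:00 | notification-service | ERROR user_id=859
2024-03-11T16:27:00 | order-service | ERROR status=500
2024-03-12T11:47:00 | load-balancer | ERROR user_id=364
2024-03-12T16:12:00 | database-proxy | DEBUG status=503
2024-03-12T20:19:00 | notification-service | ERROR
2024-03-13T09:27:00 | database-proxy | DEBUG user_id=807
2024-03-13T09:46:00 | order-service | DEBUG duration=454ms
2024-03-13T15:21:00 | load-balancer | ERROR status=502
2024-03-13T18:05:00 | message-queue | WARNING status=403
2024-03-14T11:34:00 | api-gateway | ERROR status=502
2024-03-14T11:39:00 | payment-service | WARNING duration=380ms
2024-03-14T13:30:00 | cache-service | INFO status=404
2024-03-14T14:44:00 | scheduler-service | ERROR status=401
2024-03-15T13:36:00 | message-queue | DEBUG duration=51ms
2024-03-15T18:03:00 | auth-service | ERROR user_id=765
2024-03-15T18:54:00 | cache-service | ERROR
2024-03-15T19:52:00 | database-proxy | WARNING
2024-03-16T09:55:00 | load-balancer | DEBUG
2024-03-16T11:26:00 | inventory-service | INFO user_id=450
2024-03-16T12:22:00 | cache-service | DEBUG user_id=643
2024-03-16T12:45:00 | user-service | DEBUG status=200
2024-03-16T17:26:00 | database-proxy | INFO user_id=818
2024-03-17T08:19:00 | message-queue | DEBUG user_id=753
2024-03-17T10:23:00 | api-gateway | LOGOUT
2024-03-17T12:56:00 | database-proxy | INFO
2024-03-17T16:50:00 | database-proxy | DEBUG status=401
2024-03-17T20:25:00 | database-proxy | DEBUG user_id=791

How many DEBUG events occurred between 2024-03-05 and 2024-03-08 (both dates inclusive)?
5

To filter by date range:

1. Date range: 2024-03-05 through 2024-03-08, both dates inclusive
2. Filter for DEBUG events whose date falls in this range
3. Count matching events: 5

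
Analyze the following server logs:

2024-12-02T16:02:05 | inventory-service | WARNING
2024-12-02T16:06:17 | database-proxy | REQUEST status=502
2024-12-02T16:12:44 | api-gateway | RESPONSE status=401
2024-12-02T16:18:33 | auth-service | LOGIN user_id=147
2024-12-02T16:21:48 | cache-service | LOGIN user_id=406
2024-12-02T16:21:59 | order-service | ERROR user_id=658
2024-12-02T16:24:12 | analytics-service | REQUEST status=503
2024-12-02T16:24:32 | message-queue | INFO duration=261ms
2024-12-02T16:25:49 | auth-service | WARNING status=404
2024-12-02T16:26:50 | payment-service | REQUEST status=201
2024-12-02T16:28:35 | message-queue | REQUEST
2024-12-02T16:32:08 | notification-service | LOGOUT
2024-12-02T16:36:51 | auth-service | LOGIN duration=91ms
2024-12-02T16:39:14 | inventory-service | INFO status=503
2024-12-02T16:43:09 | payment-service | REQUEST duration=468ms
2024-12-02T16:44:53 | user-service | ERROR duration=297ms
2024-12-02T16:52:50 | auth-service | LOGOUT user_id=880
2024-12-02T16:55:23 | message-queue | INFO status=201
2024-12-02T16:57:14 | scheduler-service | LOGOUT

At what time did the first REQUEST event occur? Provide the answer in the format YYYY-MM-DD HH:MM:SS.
2024-12-02 16:06:17

To find the first event:

1. Filter for all REQUEST events
2. Sort by timestamp
3. Select the first one
4. Timestamp: 2024-12-02 16:06:17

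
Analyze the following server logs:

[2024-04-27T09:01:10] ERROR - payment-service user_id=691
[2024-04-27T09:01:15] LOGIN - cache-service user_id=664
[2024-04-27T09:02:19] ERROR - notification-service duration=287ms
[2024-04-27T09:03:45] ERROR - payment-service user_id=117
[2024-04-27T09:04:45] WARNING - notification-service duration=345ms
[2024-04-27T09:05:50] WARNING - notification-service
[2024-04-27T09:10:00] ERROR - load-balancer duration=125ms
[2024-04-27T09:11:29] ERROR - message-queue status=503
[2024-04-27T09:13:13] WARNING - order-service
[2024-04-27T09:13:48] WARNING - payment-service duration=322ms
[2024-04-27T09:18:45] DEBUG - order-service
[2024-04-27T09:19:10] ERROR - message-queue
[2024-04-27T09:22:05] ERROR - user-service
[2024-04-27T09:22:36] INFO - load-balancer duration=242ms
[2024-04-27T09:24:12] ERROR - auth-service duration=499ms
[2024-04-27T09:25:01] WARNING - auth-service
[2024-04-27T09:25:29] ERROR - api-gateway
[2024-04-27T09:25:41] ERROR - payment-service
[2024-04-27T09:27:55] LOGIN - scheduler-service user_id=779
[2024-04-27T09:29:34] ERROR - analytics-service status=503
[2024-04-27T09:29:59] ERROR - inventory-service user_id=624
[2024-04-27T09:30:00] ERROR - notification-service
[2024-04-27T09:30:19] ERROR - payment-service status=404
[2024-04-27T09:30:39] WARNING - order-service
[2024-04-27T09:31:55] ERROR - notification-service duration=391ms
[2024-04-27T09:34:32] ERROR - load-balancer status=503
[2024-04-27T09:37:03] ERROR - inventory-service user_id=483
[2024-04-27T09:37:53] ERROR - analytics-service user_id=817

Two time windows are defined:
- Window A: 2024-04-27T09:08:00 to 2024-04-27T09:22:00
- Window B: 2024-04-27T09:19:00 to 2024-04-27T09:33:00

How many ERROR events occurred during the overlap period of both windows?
1

To find overlap events:

1. Window A: 2024-04-27T09:08:00 to 2024-04-27T09:22:00
2. Window B: 2024-04-27T09:19:00 to 2024-04-27T09:33:00
3. Overlap period: 2024-04-27T09:19:00 to 2024-04-27T09:22:00
4. Count ERROR events in overlap: 1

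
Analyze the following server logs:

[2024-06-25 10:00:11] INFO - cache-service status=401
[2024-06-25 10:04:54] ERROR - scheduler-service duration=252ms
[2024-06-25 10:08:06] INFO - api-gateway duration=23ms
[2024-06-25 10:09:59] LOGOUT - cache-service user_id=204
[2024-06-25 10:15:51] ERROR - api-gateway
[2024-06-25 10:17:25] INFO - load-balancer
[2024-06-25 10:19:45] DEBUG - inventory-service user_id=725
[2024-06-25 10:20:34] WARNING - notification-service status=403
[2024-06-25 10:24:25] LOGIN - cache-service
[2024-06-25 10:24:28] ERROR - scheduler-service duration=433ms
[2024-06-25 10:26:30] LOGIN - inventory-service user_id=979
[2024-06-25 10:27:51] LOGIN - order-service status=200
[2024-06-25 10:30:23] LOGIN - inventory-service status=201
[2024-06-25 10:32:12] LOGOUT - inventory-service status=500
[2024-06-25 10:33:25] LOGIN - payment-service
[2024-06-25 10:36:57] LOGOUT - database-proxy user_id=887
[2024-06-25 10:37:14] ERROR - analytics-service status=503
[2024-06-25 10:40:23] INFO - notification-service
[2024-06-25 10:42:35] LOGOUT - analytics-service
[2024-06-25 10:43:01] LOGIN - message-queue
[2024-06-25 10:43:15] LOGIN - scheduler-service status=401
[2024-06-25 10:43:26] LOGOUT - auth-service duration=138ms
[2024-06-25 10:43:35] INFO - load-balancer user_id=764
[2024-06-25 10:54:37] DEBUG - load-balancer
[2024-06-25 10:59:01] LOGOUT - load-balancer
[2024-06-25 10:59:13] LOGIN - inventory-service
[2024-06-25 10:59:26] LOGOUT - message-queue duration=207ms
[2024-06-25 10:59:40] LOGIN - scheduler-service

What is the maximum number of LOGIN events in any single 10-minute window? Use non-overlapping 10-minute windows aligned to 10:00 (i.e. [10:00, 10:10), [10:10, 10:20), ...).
3

To find the burst window:

1. Divide the log period into non-overlapping 10-minute windows starting at 10:00
2. Count LOGIN events in each window
3. Find the window with maximum count
4. Maximum events in a window: 3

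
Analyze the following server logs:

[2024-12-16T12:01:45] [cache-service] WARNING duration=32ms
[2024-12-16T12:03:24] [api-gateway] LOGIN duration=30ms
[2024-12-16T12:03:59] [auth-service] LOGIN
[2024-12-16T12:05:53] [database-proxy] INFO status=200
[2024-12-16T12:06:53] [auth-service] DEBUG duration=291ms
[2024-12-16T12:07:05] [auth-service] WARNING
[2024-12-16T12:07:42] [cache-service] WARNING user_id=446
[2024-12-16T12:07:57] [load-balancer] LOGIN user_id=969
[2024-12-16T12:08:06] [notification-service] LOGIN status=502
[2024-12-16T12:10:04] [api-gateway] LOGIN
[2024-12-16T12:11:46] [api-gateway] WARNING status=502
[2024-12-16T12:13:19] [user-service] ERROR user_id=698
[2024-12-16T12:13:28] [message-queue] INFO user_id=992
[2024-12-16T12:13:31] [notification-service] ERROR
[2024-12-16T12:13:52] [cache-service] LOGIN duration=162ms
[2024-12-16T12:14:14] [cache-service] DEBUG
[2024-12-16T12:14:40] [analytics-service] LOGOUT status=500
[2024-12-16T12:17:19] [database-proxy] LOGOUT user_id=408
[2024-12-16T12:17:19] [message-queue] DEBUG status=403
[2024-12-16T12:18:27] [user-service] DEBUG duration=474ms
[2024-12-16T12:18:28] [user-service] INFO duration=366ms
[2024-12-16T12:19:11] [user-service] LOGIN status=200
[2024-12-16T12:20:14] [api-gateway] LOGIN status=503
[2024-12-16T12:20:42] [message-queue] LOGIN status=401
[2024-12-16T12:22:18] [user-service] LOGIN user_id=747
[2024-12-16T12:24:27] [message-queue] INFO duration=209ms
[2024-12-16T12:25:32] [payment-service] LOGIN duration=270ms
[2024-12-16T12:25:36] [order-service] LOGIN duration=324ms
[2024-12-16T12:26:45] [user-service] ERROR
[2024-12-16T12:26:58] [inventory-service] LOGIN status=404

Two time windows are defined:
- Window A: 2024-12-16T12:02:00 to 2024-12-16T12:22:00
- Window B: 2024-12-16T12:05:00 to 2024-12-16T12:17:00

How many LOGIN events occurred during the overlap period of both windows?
4

To find overlap events:

1. Window A: 2024-12-16T12:02:00 to 2024-12-16T12:22:00
2. Window B: 2024-12-16T12:05:00 to 2024-12-16T12:17:00
3. Overlap period: 2024-12-16T12:05:00 to 2024-12-16T12:17:00
4. Count LOGIN events in overlap: 4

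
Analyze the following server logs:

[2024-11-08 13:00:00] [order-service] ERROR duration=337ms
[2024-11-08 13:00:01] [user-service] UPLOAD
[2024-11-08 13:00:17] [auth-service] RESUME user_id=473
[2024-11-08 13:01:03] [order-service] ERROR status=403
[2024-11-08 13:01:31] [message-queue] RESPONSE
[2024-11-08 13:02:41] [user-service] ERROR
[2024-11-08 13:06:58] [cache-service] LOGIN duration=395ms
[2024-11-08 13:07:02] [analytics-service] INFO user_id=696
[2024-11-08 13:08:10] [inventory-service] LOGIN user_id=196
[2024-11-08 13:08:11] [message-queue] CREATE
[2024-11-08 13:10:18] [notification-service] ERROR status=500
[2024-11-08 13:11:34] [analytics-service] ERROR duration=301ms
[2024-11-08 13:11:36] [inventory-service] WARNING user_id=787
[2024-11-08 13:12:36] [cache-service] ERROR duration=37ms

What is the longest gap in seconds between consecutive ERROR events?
457

To find the longest gap:

1. Extract all ERROR events in chronological order
2. Calculate time differences between consecutive events
3. Find the maximum difference
4. Longest gap: 457 seconds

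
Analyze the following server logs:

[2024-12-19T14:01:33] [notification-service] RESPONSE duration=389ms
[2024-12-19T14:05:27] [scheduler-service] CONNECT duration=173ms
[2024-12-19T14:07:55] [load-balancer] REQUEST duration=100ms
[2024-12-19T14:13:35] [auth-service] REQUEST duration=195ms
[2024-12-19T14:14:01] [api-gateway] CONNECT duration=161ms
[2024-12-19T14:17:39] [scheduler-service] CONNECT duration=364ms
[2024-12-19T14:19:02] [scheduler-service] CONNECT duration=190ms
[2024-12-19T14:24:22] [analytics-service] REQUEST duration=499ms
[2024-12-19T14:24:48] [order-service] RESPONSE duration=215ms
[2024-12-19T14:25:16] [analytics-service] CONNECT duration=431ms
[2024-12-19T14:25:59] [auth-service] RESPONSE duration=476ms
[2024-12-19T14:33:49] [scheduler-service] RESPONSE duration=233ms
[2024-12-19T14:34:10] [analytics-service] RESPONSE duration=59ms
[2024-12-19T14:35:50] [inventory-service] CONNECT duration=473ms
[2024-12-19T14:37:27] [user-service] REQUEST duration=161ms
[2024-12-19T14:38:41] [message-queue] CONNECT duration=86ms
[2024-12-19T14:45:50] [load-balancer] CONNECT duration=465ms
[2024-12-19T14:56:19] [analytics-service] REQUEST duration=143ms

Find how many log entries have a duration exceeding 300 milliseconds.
7

To count timeouts:

1. Threshold: 300ms
2. Extract duration from each log entry
3. Count entries where duration > 300
4. Timeout count: 7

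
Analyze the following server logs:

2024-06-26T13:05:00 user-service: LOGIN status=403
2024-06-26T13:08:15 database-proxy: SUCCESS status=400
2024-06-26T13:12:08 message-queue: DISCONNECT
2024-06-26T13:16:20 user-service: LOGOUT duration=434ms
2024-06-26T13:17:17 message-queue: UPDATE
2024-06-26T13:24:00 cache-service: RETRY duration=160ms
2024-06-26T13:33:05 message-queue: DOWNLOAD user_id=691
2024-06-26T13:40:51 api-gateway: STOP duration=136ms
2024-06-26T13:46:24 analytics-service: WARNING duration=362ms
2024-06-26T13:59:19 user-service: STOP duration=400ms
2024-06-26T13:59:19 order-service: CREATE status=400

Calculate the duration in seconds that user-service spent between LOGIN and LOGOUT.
680

To calculate state duration:

1. Find LOGIN event for user-service: 2024-06-26T13:05:00
2. Find LOGOUT event for user-service: 2024-06-26T13:16:20
3. Calculate duration: 2024-06-26T13:16:20 - 2024-06-26T13:05:00 = 680 seconds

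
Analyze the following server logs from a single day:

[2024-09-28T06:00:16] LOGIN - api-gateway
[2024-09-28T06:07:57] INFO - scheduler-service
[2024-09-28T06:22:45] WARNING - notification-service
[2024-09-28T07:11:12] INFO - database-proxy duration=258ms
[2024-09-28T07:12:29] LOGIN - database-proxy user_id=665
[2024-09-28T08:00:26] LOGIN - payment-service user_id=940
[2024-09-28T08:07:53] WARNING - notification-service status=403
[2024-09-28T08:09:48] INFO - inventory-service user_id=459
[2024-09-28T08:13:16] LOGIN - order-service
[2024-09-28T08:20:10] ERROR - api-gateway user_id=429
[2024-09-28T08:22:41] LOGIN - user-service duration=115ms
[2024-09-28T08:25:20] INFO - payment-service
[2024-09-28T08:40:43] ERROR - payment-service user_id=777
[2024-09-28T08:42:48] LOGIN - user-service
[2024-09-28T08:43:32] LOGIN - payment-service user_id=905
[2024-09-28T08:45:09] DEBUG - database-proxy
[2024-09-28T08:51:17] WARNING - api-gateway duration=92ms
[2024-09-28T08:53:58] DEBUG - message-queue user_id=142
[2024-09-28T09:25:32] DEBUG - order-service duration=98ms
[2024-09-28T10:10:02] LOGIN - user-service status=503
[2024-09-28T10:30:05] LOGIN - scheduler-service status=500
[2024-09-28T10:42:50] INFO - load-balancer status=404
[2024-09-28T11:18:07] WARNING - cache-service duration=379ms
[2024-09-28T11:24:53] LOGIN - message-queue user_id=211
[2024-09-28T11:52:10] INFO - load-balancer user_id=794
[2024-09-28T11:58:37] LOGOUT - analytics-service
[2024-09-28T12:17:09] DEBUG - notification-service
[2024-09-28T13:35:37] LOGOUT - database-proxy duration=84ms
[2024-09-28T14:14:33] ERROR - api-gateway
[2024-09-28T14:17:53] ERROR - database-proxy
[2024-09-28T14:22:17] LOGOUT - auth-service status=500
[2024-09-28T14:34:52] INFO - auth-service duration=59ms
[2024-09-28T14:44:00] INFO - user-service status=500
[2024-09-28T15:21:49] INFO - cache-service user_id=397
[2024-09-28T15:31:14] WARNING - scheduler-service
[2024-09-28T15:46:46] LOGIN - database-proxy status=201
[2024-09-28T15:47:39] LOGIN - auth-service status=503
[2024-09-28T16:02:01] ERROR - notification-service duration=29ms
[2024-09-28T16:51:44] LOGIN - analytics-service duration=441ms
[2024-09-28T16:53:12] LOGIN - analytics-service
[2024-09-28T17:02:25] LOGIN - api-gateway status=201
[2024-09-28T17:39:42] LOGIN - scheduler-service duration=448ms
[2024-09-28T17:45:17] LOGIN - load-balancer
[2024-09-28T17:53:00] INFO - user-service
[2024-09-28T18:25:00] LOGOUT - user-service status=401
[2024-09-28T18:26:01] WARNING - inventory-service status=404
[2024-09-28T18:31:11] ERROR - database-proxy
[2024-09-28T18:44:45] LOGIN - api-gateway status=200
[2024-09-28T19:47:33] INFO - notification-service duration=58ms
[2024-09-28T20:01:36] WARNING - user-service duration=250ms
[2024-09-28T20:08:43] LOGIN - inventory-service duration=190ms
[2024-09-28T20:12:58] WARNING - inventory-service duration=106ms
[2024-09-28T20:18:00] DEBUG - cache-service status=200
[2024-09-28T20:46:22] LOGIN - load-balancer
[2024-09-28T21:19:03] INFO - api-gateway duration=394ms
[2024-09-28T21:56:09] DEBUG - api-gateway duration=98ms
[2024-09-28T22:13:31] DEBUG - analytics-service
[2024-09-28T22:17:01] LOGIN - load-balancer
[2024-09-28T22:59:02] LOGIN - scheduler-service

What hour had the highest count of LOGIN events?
8

To find the peak hour:

1. Group all LOGIN events by hour
2. Count events in each hour
3. Find hour with maximum count
4. Peak hour: 8 (with 5 events)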